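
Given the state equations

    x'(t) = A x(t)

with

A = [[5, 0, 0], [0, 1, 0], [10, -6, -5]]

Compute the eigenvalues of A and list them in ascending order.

-5, 1, 5

det(sI - A) = s^3 - (tr A)s^2 + (M11 + M22 + M33)s - det A, where Mii is the 2×2 principal minor of A obtained by deleting row i and column i.
tr A = 5 + 1 + (-5) = 1; M11 = 1·(-5) - 0·(-6) = -5 - 0 = -5; M22 = 5·(-5) - 0·10 = -25 - 0 = -25; M33 = 5·1 - 0·0 = 5 - 0 = 5; sum of minors = -25.
det A = 5·(1·(-5) - 0·(-6)) - 0·(0·(-5) - 0·10) + 0·(0·(-6) - 1·10) = 5·(-5) - 0·0 + 0·(-10) = -25.
So p(s) = det(sI - A) = s^3 - s^2 - 25s + 25.
Rational-root test: any integer root divides 25. Testing small divisors, s = 1 works: p(1) = 1 + (-1) + (-25) + 25 = 0, so (s - 1) is a factor.
Dividing, p(s) = (s - 1)(s^2 - 25).
Factor s^2 - 25: two numbers with sum 0 and product -25 are 5 and -5, so s^2 - 25 = (s - 5)(s + 5).
Hence p(s) = (s - 5) (s - 1) (s + 5), with roots -5, 1, 5.
At least one eigenvalue has non-negative real part, so the system is not asymptotically stable.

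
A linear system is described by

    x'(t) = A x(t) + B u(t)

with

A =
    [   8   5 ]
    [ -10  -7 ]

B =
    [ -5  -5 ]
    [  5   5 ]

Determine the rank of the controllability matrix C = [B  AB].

1

AB = [[-15, -15], [15, 15]]
Controllability matrix C = [B  AB] = [[-5, -5, -15, -15], [5, 5, 15, 15]]
Every column of C is a scalar multiple of column 1 = [-5, 5] (multipliers 1, 1, 3, 3), so the columns span a one-dimensional space.
C ≠ 0, hence rank(C) = 1.
rank(C) = 1 < n = 2, so the pair (A, B) is not completely controllable.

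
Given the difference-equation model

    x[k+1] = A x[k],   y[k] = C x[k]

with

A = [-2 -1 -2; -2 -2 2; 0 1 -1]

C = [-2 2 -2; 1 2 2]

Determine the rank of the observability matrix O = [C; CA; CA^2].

CA = [[0, -4, 10], [-6, -3, 0]]
CA^2 = [[8, 18, -18], [18, 12, 6]]
Observability matrix O = [C; CA; CA^2] = [[-2, 2, -2], [1, 2, 2], [0, -4, 10], [-6, -3, 0], [8, 18, -18], [18, 12, 6]]
Take the 3×3 submatrix of O formed by rows 1, 2, 3: [[-2, 2, -2], [1, 2, 2], [0, -4, 10]]. Its determinant is (-2)·(2·10 - 2·(-4)) - 2·(1·10 - 2·0) + (-2)·(1·(-4) - 2·0) = (-2)·28 - 2·10 + (-2)·(-4) = -68 ≠ 0.
So rank(O) ≥ 3; since O has 3 columns, rank(O) = 3.
rank(O) = 3 = n, so the pair (A, C) is completely observable.

3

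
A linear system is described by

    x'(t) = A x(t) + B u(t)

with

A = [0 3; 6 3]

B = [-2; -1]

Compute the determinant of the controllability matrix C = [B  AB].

AB = [[-3], [-15]]
Controllability matrix C = [B  AB] = [[-2, -3], [-1, -15]]
det(C) = (-2)·(-15) - (-3)·(-1) = 30 - 3 = 27
Since det(C) ≠ 0, rank(C) = 2 and the system is completely controllable.

27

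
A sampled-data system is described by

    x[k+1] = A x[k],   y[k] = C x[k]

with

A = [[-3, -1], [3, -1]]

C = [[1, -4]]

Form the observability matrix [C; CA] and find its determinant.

CA = [[-15, 3]]
Observability matrix O = [C; CA] = [[1, -4], [-15, 3]]
det(O) = 1·3 - (-4)·(-15) = 3 - 60 = -57
Since det(O) ≠ 0, rank(O) = 2 and the system is completely observable.

-57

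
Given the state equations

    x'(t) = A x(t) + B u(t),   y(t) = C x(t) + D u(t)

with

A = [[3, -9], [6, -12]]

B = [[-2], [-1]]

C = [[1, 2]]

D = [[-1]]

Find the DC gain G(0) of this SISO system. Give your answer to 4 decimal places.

-2.8333

G(0) = C(-A)^{-1}B + D = -C A^{-1} B + D.
det A = 18, so A^{-1} = (1/18)·adj(A) = [[-2/3, 1/2], [-1/3, 1/6]]
A^{-1} B = [5/6, 1/2]^T
C A^{-1} B = 11/6
G(0) = D - C A^{-1} B = -1 - (11/6) = -17/6 ≈ -2.8333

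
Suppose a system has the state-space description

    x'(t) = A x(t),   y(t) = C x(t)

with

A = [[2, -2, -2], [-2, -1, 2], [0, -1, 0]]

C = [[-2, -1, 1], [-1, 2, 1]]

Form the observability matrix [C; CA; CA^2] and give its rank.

CA = [[-2, 4, 2], [-6, -1, 6]]
CA^2 = [[-12, -2, 12], [-10, 7, 10]]
Observability matrix O = [C; CA; CA^2] = [[-2, -1, 1], [-1, 2, 1], [-2, 4, 2], [-6, -1, 6], [-12, -2, 12], [-10, 7, 10]]
Take the 3×3 submatrix of O formed by rows 1, 2, 4: [[-2, -1, 1], [-1, 2, 1], [-6, -1, 6]]. Its determinant is (-2)·(2·6 - 1·(-1)) - (-1)·((-1)·6 - 1·(-6)) + 1·((-1)·(-1) - 2·(-6)) = (-2)·13 - (-1)·0 + 1·13 = -13 ≠ 0.
So rank(O) ≥ 3; since O has 3 columns, rank(O) = 3.
rank(O) = 3 = n, so the pair (A, C) is completely observable.

3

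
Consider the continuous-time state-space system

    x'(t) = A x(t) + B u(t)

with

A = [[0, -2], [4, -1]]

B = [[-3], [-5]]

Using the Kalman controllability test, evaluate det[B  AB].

71

AB = [[10], [-7]]
Controllability matrix C = [B  AB] = [[-3, 10], [-5, -7]]
det(C) = (-3)·(-7) - 10·(-5) = 21 - (-50) = 71
Since det(C) ≠ 0, rank(C) = 2 and the system is completely controllable.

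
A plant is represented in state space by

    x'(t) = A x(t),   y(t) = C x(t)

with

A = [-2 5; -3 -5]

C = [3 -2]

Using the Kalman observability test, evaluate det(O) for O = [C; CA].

75

CA = [[0, 25]]
Observability matrix O = [C; CA] = [[3, -2], [0, 25]]
det(O) = 3·25 - (-2)·0 = 75 - 0 = 75
Since det(O) ≠ 0, rank(O) = 2 and the system is completely observable.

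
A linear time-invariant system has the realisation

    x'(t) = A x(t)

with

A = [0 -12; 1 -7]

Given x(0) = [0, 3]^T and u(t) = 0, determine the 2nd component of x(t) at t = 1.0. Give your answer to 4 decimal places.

det(sI - A) = s^2 - (tr A)s + det A, with tr A = 0 + (-7) = -7 and det A = 0·(-7) - (-12)·1 = 0 - (-12) = 12.
So p(s) = det(sI - A) = s^2 + 7s + 12.
Factor s^2 + 7s + 12: two numbers with sum -7 and product 12 are -3 and -4, so s^2 + 7s + 12 = (s + 3)(s + 4).
Hence p(s) = (s + 3) (s + 4), with roots -4, -3.
The eigenvalues -4, -3 are distinct and real, so A is diagonalisable and x(t) = e^{At} x(0) = V diag(e^{λ_i t}) V^{-1} x(0), where the columns of V are the eigenvectors.
λ = -4: A - (-4)I = [[4, -12], [1, -3]]. Row 1 gives 4·v1 + (-12)·v2 = 0, so take v_1 = [-3, -1]^T.
λ = -3: A - (-3)I = [[3, -12], [1, -4]]. Row 1 gives 3·v1 + (-12)·v2 = 0, so take v_2 = [4, 1]^T.
V = [v_1 v_2] = [[-3, 4], [-1, 1]] has det V = 1, so V^{-1} = adj(V)/det V = [[1, -4], [1, -3]].
Modal coordinates z(0) = V^{-1} x(0): 1·0 + (-4)·3 = -12; 1·0 + (-3)·3 = -9; so z(0) = [-12, -9]^T.
x_2(t) = Σ_i (v_i)_2 · z_i(0) · e^{λ_i t} (row 2 of V times the modal terms).
x_2(1.0) = (-1)·(-12)·e^{-4·1.0} + 1·(-9)·e^{-3·1.0} = 12·0.018316 + (-9)·0.049787 = -0.2283.

-0.2283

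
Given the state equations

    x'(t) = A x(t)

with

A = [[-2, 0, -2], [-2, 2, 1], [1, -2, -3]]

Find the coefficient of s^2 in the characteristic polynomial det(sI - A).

Expand det(sI - A) for the 3×3 matrix.
p(s) = s^3 + 3s^2 - 4.
(Check: constant term = det(-A) = (-1)^3 det A = -4; coefficient of s^2 = -tr A = 3.)
The coefficient of s^2 is 3.

3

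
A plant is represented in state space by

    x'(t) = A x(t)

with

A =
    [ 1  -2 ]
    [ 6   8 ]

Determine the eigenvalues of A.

det(sI - A) = s^2 - (tr A)s + det A, with tr A = 1 + 8 = 9 and det A = 1·8 - (-2)·6 = 8 - (-12) = 20.
So p(s) = det(sI - A) = s^2 - 9s + 20.
Factor s^2 - 9s + 20: two numbers with sum 9 and product 20 are 5 and 4, so s^2 - 9s + 20 = (s - 5)(s - 4).
Hence p(s) = (s - 5) (s - 4), with roots 4, 5.
At least one eigenvalue has non-negative real part, so the system is not asymptotically stable.

4, 5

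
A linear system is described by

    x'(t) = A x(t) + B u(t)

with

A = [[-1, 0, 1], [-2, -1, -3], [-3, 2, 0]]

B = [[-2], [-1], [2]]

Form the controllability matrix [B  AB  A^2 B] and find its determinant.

AB = [[4], [-1], [4]]
A^2B = [[0], [-19], [-14]]
Controllability matrix C = [B  AB  A^2B] = [[-2, 4, 0], [-1, -1, -19], [2, 4, -14]]
Expanding along the first row, det(C) = (-2)·((-1)·(-14) - (-19)·4) - 4·((-1)·(-14) - (-19)·2) + 0·((-1)·4 - (-1)·2) = (-2)·90 - 4·52 + 0·(-2) = -388
Since det(C) ≠ 0, rank(C) = 3 and the system is completely controllable.

-388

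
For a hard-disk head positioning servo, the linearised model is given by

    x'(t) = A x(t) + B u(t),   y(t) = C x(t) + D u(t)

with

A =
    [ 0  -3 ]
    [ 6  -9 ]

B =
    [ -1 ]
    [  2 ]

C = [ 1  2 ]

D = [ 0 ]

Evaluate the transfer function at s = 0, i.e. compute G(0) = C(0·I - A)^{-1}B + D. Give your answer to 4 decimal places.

G(0) = C(-A)^{-1}B + D = -C A^{-1} B + D.
det A = 18, so A^{-1} = (1/18)·adj(A) = [[-1/2, 1/6], [-1/3, 0]]
A^{-1} B = [5/6, 1/3]^T
C A^{-1} B = 3/2
G(0) = D - C A^{-1} B = 0 - (3/2) = -3/2 ≈ -1.5000

-1.5000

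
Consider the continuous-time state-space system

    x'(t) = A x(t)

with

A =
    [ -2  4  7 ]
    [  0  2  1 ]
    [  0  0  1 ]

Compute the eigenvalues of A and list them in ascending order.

-2, 1, 2

det(sI - A) = s^3 - (tr A)s^2 + (M11 + M22 + M33)s - det A, where Mii is the 2×2 principal minor of A obtained by deleting row i and column i.
tr A = (-2) + 2 + 1 = 1; M11 = 2·1 - 1·0 = 2 - 0 = 2; M22 = (-2)·1 - 7·0 = -2 - 0 = -2; M33 = (-2)·2 - 4·0 = -4 - 0 = -4; sum of minors = -4.
det A = (-2)·(2·1 - 1·0) - 4·(0·1 - 1·0) + 7·(0·0 - 2·0) = (-2)·2 - 4·0 + 7·0 = -4.
So p(s) = det(sI - A) = s^3 - s^2 - 4s + 4.
Rational-root test: any integer root divides 4. Testing small divisors, s = 1 works: p(1) = 1 + (-1) + (-4) + 4 = 0, so (s - 1) is a factor.
Dividing, p(s) = (s - 1)(s^2 - 4).
Factor s^2 - 4: two numbers with sum 0 and product -4 are 2 and -2, so s^2 - 4 = (s - 2)(s + 2).
Hence p(s) = (s - 2) (s - 1) (s + 2), with roots -2, 1, 2.
At least one eigenvalue has non-negative real part, so the system is not asymptotically stable.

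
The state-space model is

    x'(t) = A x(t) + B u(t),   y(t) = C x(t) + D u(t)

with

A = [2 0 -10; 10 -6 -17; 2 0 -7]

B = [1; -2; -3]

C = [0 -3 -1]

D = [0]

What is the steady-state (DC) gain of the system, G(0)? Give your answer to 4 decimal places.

-19.8333

G(0) = C(-A)^{-1}B + D = -C A^{-1} B + D.
det A = -36, so A^{-1} = (1/-36)·adj(A) = [[-7/6, 0, 5/3], [-1, -1/6, 11/6], [-1/3, 0, 1/3]]
A^{-1} B = [-37/6, -37/6, -4/3]^T
C A^{-1} B = 119/6
G(0) = D - C A^{-1} B = 0 - (119/6) = -119/6 ≈ -19.8333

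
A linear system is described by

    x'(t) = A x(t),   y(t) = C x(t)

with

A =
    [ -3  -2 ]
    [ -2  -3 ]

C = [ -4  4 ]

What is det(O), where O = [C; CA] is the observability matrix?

0

CA = [[4, -4]]
Observability matrix O = [C; CA] = [[-4, 4], [4, -4]]
det(O) = (-4)·(-4) - 4·4 = 16 - 16 = 0
Since det(O) = 0, rank(O) < 2 and the system is not completely observable.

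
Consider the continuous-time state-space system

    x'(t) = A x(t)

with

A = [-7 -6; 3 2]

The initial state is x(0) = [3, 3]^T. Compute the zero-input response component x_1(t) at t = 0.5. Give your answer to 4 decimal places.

-3.8348

det(sI - A) = s^2 - (tr A)s + det A, with tr A = (-7) + 2 = -5 and det A = (-7)·2 - (-6)·3 = -14 - (-18) = 4.
So p(s) = det(sI - A) = s^2 + 5s + 4.
Factor s^2 + 5s + 4: two numbers with sum -5 and product 4 are -1 and -4, so s^2 + 5s + 4 = (s + 1)(s + 4).
Hence p(s) = (s + 1) (s + 4), with roots -4, -1.
The eigenvalues -4, -1 are distinct and real, so A is diagonalisable and x(t) = e^{At} x(0) = V diag(e^{λ_i t}) V^{-1} x(0), where the columns of V are the eigenvectors.
λ = -4: A - (-4)I = [[-3, -6], [3, 6]]. Row 1 gives (-3)·v1 + (-6)·v2 = 0, so take v_1 = [-2, 1]^T.
λ = -1: A - (-1)I = [[-6, -6], [3, 3]]. Row 1 gives (-6)·v1 + (-6)·v2 = 0, so take v_2 = [-1, 1]^T.
V = [v_1 v_2] = [[-2, -1], [1, 1]] has det V = -1, so V^{-1} = adj(V)/det V = [[-1, -1], [1, 2]].
Modal coordinates z(0) = V^{-1} x(0): (-1)·3 + (-1)·3 = -6; 1·3 + 2·3 = 9; so z(0) = [-6, 9]^T.
x_1(t) = Σ_i (v_i)_1 · z_i(0) · e^{λ_i t} (row 1 of V times the modal terms).
x_1(0.5) = (-2)·(-6)·e^{-4·0.5} + (-1)·9·e^{-1·0.5} = 12·0.135335 + (-9)·0.606531 = -3.8348.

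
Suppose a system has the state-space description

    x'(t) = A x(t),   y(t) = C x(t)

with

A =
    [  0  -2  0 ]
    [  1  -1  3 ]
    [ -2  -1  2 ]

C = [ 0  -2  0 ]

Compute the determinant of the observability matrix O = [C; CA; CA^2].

CA = [[-2, 2, -6]]
CA^2 = [[14, 8, -6]]
Observability matrix O = [C; CA; CA^2] = [[0, -2, 0], [-2, 2, -6], [14, 8, -6]]
Expanding along the first row, det(O) = 0·(2·(-6) - (-6)·8) - (-2)·((-2)·(-6) - (-6)·14) + 0·((-2)·8 - 2·14) = 0·36 - (-2)·96 + 0·(-44) = 192
Since det(O) ≠ 0, rank(O) = 3 and the system is completely observable.

192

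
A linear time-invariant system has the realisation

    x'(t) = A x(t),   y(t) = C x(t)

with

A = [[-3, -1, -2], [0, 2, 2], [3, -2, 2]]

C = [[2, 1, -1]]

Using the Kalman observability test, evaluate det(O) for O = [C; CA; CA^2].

CA = [[-9, 2, -4]]
CA^2 = [[15, 21, 14]]
Observability matrix O = [C; CA; CA^2] = [[2, 1, -1], [-9, 2, -4], [15, 21, 14]]
Expanding along the first row, det(O) = 2·(2·14 - (-4)·21) - 1·((-9)·14 - (-4)·15) + (-1)·((-9)·21 - 2·15) = 2·112 - 1·(-66) + (-1)·(-219) = 509
Since det(O) ≠ 0, rank(O) = 3 and the system is completely observable.

509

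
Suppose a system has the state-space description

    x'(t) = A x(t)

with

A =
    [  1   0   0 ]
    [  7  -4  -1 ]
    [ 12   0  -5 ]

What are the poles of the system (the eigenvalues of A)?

det(sI - A) = s^3 - (tr A)s^2 + (M11 + M22 + M33)s - det A, where Mii is the 2×2 principal minor of A obtained by deleting row i and column i.
tr A = 1 + (-4) + (-5) = -8; M11 = (-4)·(-5) - (-1)·0 = 20 - 0 = 20; M22 = 1·(-5) - 0·12 = -5 - 0 = -5; M33 = 1·(-4) - 0·7 = -4 - 0 = -4; sum of minors = 11.
det A = 1·((-4)·(-5) - (-1)·0) - 0·(7·(-5) - (-1)·12) + 0·(7·0 - (-4)·12) = 1·20 - 0·(-23) + 0·48 = 20.
So p(s) = det(sI - A) = s^3 + 8s^2 + 11s - 20.
Rational-root test: any integer root divides -20. Testing small divisors, s = 1 works: p(1) = 1 + 8 + 11 + (-20) = 0, so (s - 1) is a factor.
Dividing, p(s) = (s - 1)(s^2 + 9s + 20).
Factor s^2 + 9s + 20: two numbers with sum -9 and product 20 are -4 and -5, so s^2 + 9s + 20 = (s + 4)(s + 5).
Hence p(s) = (s - 1) (s + 4) (s + 5), with roots -5, -4, 1.
At least one eigenvalue has non-negative real part, so the system is not asymptotically stable.

-5, -4, 1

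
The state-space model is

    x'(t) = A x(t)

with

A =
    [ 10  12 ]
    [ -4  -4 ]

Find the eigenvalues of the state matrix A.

det(sI - A) = s^2 - (tr A)s + det A, with tr A = 10 + (-4) = 6 and det A = 10·(-4) - 12·(-4) = -40 - (-48) = 8.
So p(s) = det(sI - A) = s^2 - 6s + 8.
Factor s^2 - 6s + 8: two numbers with sum 6 and product 8 are 4 and 2, so s^2 - 6s + 8 = (s - 4)(s - 2).
Hence p(s) = (s - 4) (s - 2), with roots 2, 4.
At least one eigenvalue has non-negative real part, so the system is not asymptotically stable.

2, 4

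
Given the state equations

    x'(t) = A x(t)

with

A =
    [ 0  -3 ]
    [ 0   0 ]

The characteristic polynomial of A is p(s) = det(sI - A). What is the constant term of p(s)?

0

For a 2×2 matrix, det(sI - A) = s^2 - (tr A)s + det A.
tr A = 0, det A = 0.
So p(s) = s^2.
The constant term is 0.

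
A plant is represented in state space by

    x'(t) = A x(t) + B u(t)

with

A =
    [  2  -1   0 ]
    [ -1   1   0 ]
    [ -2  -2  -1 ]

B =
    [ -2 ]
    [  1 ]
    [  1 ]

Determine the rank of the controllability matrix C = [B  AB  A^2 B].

3

AB = [[-5], [3], [1]]
A^2B = [[-13], [8], [3]]
Controllability matrix C = [B  AB  A^2B] = [[-2, -5, -13], [1, 3, 8], [1, 1, 3]]
det(C) = (-2)·(3·3 - 8·1) - (-5)·(1·3 - 8·1) + (-13)·(1·1 - 3·1) = (-2)·1 - (-5)·(-5) + (-13)·(-2) = -1 ≠ 0, so rank(C) = 3.
rank(C) = 3 = n, so the pair (A, B) is completely controllable.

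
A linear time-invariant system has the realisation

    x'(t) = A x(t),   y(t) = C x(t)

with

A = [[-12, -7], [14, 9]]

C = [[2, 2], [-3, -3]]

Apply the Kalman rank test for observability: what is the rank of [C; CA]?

CA = [[4, 4], [-6, -6]]
Observability matrix O = [C; CA] = [[2, 2], [-3, -3], [4, 4], [-6, -6]]
Every row of O is a scalar multiple of row 1 = [2, 2] (multipliers 1, -3/2, 2, -3), so the rows span a one-dimensional space.
O ≠ 0, hence rank(O) = 1.
rank(O) = 1 < n = 2, so the pair (A, C) is not completely observable.

1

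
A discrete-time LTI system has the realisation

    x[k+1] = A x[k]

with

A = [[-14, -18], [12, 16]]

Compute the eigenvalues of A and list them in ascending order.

det(zI - A) = z^2 - (tr A)z + det A, with tr A = (-14) + 16 = 2 and det A = (-14)·16 - (-18)·12 = -224 - (-216) = -8.
So p(z) = det(zI - A) = z^2 - 2z - 8.
Factor z^2 - 2z - 8: two numbers with sum 2 and product -8 are 4 and -2, so z^2 - 2z - 8 = (z - 4)(z + 2).
Hence p(z) = (z - 4) (z + 2), with roots -2, 4.

-2, 4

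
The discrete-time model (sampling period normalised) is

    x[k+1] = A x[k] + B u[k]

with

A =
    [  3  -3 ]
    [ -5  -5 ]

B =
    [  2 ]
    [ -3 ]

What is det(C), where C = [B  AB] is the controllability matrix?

55

AB = [[15], [5]]
Controllability matrix C = [B  AB] = [[2, 15], [-3, 5]]
det(C) = 2·5 - 15·(-3) = 10 - (-45) = 55
Since det(C) ≠ 0, rank(C) = 2 and the system is completely controllable.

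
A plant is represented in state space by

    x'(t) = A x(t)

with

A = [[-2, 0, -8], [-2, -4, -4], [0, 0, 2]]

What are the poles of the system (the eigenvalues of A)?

-4, -2, 2

det(sI - A) = s^3 - (tr A)s^2 + (M11 + M22 + M33)s - det A, where Mii is the 2×2 principal minor of A obtained by deleting row i and column i.
tr A = (-2) + (-4) + 2 = -4; M11 = (-4)·2 - (-4)·0 = -8 - 0 = -8; M22 = (-2)·2 - (-8)·0 = -4 - 0 = -4; M33 = (-2)·(-4) - 0·(-2) = 8 - 0 = 8; sum of minors = -4.
det A = (-2)·((-4)·2 - (-4)·0) - 0·((-2)·2 - (-4)·0) + (-8)·((-2)·0 - (-4)·0) = (-2)·(-8) - 0·(-4) + (-8)·0 = 16.
So p(s) = det(sI - A) = s^3 + 4s^2 - 4s - 16.
Rational-root test: any integer root divides -16. Testing small divisors, s = -2 works: p(-2) = -8 + 16 + 8 + (-16) = 0, so (s + 2) is a factor.
Dividing, p(s) = (s + 2)(s^2 + 2s - 8).
Factor s^2 + 2s - 8: two numbers with sum -2 and product -8 are 2 and -4, so s^2 + 2s - 8 = (s - 2)(s + 4).
Hence p(s) = (s - 2) (s + 2) (s + 4), with roots -4, -2, 2.
At least one eigenvalue has non-negative real part, so the system is not asymptotically stable.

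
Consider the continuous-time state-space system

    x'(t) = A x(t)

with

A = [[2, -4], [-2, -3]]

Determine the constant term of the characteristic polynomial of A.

-14

For a 2×2 matrix, det(sI - A) = s^2 - (tr A)s + det A.
tr A = -1, det A = -14.
So p(s) = s^2 + s - 14.
The constant term is -14.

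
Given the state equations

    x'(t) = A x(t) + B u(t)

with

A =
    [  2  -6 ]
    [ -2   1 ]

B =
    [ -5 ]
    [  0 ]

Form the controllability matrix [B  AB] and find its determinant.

-50

AB = [[-10], [10]]
Controllability matrix C = [B  AB] = [[-5, -10], [0, 10]]
det(C) = (-5)·10 - (-10)·0 = -50 - 0 = -50
Since det(C) ≠ 0, rank(C) = 2 and the system is completely controllable.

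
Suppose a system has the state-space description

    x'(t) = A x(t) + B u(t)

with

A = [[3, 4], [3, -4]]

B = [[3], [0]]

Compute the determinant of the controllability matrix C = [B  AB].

AB = [[9], [9]]
Controllability matrix C = [B  AB] = [[3, 9], [0, 9]]
det(C) = 3·9 - 9·0 = 27 - 0 = 27
Since det(C) ≠ 0, rank(C) = 2 and the system is completely controllable.

27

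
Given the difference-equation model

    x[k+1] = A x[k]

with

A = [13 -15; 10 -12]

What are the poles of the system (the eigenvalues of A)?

det(zI - A) = z^2 - (tr A)z + det A, with tr A = 13 + (-12) = 1 and det A = 13·(-12) - (-15)·10 = -156 - (-150) = -6.
So p(z) = det(zI - A) = z^2 - z - 6.
Factor z^2 - z - 6: two numbers with sum 1 and product -6 are 3 and -2, so z^2 - z - 6 = (z - 3)(z + 2).
Hence p(z) = (z - 3) (z + 2), with roots -2, 3.

-2, 3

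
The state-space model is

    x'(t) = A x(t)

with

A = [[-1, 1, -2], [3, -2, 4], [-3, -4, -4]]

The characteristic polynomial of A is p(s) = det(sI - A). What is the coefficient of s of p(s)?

Expand det(sI - A) for the 3×3 matrix.
p(s) = s^3 + 7s^2 + 21s - 12.
(Check: constant term = det(-A) = (-1)^3 det A = -12; coefficient of s^2 = -tr A = 7.)
The coefficient of s is 21.

21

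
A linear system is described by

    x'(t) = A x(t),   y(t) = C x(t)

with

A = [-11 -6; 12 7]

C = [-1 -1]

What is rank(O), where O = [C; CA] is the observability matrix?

CA = [[-1, -1]]
Observability matrix O = [C; CA] = [[-1, -1], [-1, -1]]
Every row of O is a scalar multiple of row 1 = [-1, -1] (multipliers 1, 1), so the rows span a one-dimensional space.
O ≠ 0, hence rank(O) = 1.
rank(O) = 1 < n = 2, so the pair (A, C) is not completely observable.

1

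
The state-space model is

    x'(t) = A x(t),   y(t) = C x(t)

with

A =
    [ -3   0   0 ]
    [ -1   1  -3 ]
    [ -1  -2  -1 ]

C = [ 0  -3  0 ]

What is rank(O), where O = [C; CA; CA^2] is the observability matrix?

CA = [[3, -3, 9]]
CA^2 = [[-15, -21, 0]]
Observability matrix O = [C; CA; CA^2] = [[0, -3, 0], [3, -3, 9], [-15, -21, 0]]
det(O) = 0·((-3)·0 - 9·(-21)) - (-3)·(3·0 - 9·(-15)) + 0·(3·(-21) - (-3)·(-15)) = 0·189 - (-3)·135 + 0·(-108) = 405 ≠ 0, so rank(O) = 3.
rank(O) = 3 = n, so the pair (A, C) is completely observable.

3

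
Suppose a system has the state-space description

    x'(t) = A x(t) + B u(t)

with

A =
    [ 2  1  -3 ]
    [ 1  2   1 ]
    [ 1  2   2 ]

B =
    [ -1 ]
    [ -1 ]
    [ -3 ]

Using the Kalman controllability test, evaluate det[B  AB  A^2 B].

AB = [[6], [-6], [-9]]
A^2B = [[33], [-15], [-24]]
Controllability matrix C = [B  AB  A^2B] = [[-1, 6, 33], [-1, -6, -15], [-3, -9, -24]]
Expanding along the first row, det(C) = (-1)·((-6)·(-24) - (-15)·(-9)) - 6·((-1)·(-24) - (-15)·(-3)) + 33·((-1)·(-9) - (-6)·(-3)) = (-1)·9 - 6·(-21) + 33·(-9) = -180
Since det(C) ≠ 0, rank(C) = 3 and the system is completely controllable.

-180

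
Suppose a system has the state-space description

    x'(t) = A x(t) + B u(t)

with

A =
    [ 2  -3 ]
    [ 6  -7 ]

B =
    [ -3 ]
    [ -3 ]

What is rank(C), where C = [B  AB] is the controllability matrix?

1

AB = [[3], [3]]
Controllability matrix C = [B  AB] = [[-3, 3], [-3, 3]]
Every column of C is a scalar multiple of column 1 = [-3, -3] (multipliers 1, -1), so the columns span a one-dimensional space.
C ≠ 0, hence rank(C) = 1.
rank(C) = 1 < n = 2, so the pair (A, B) is not completely controllable.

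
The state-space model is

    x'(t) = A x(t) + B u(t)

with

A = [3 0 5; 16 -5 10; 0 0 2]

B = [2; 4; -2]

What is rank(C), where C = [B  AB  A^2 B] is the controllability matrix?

2

AB = [[-4], [-8], [-4]]
A^2B = [[-32], [-64], [-8]]
Controllability matrix C = [B  AB  A^2B] = [[2, -4, -32], [4, -8, -64], [-2, -4, -8]]
The rows r1, r2, r3 of C are linearly dependent: -2·r1 + r2 = 0 (check each entry), so rank(C) ≤ 2.
The 2×2 minor from rows 1, 3, columns 1, 2 is 2·(-4) - (-4)·(-2) = -8 - 8 = -16 ≠ 0, so rank(C) = 2.
rank(C) = 2 < n = 3, so the pair (A, B) is not completely controllable.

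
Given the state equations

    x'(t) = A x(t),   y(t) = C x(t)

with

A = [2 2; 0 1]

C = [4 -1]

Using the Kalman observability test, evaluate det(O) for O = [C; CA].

36

CA = [[8, 7]]
Observability matrix O = [C; CA] = [[4, -1], [8, 7]]
det(O) = 4·7 - (-1)·8 = 28 - (-8) = 36
Since det(O) ≠ 0, rank(O) = 2 and the system is completely observable.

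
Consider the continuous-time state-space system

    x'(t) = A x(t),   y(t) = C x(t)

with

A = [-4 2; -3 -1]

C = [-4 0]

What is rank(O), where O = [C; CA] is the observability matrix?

CA = [[16, -8]]
Observability matrix O = [C; CA] = [[-4, 0], [16, -8]]
det(O) = (-4)·(-8) - 0·16 = 32 - 0 = 32 ≠ 0, so rank(O) = 2.
rank(O) = 2 = n, so the pair (A, C) is completely observable.

2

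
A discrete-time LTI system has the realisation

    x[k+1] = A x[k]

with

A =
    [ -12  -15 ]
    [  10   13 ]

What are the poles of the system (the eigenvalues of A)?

det(zI - A) = z^2 - (tr A)z + det A, with tr A = (-12) + 13 = 1 and det A = (-12)·13 - (-15)·10 = -156 - (-150) = -6.
So p(z) = det(zI - A) = z^2 - z - 6.
Factor z^2 - z - 6: two numbers with sum 1 and product -6 are 3 and -2, so z^2 - z - 6 = (z - 3)(z + 2).
Hence p(z) = (z - 3) (z + 2), with roots -2, 3.

-2, 3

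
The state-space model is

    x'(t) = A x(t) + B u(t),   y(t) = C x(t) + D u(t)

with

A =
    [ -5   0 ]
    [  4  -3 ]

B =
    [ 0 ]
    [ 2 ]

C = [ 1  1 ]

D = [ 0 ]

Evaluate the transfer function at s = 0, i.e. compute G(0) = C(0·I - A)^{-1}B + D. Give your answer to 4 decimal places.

G(0) = C(-A)^{-1}B + D = -C A^{-1} B + D.
det A = 15, so A^{-1} = (1/15)·adj(A) = [[-1/5, 0], [-4/15, -1/3]]
A^{-1} B = [0, -2/3]^T
C A^{-1} B = -2/3
G(0) = D - C A^{-1} B = 0 - (-2/3) = 2/3 ≈ 0.6667

0.6667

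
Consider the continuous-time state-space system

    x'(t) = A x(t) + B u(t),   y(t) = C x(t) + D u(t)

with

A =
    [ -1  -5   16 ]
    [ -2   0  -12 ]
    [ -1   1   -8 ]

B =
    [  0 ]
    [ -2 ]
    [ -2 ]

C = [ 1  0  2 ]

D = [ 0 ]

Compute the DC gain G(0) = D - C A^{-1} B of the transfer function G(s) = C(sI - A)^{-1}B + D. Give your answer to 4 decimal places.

-2.3333

G(0) = C(-A)^{-1}B + D = -C A^{-1} B + D.
det A = -24, so A^{-1} = (1/-24)·adj(A) = [[-1/2, 1, -5/2], [1/6, -1, 11/6], [1/12, -1/4, 5/12]]
A^{-1} B = [3, -5/3, -1/3]^T
C A^{-1} B = 7/3
G(0) = D - C A^{-1} B = 0 - (7/3) = -7/3 ≈ -2.3333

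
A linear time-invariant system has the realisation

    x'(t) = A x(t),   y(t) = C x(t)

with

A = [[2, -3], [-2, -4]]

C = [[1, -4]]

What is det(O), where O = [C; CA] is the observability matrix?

CA = [[10, 13]]
Observability matrix O = [C; CA] = [[1, -4], [10, 13]]
det(O) = 1·13 - (-4)·10 = 13 - (-40) = 53
Since det(O) ≠ 0, rank(O) = 2 and the system is completely observable.

53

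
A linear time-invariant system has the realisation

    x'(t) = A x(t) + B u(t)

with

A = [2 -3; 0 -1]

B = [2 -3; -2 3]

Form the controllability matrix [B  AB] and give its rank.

2

AB = [[10, -15], [2, -3]]
Controllability matrix C = [B  AB] = [[2, -3, 10, -15], [-2, 3, 2, -3]]
Take the 2×2 submatrix of C formed by columns 1, 3: [[2, 10], [-2, 2]]. Its determinant is 2·2 - 10·(-2) = 4 - (-20) = 24 ≠ 0.
So rank(C) ≥ 2; since C has 2 rows, rank(C) = 2.
rank(C) = 2 = n, so the pair (A, B) is completely controllable.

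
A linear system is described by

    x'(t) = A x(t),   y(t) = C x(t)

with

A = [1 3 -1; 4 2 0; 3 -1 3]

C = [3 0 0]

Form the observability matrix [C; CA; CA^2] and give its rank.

3

CA = [[3, 9, -3]]
CA^2 = [[30, 30, -12]]
Observability matrix O = [C; CA; CA^2] = [[3, 0, 0], [3, 9, -3], [30, 30, -12]]
det(O) = 3·(9·(-12) - (-3)·30) - 0·(3·(-12) - (-3)·30) + 0·(3·30 - 9·30) = 3·(-18) - 0·54 + 0·(-180) = -54 ≠ 0, so rank(O) = 3.
rank(O) = 3 = n, so the pair (A, C) is completely observable.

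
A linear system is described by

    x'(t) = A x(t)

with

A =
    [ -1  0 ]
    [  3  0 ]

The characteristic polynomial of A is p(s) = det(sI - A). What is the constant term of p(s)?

0

For a 2×2 matrix, det(sI - A) = s^2 - (tr A)s + det A.
tr A = -1, det A = 0.
So p(s) = s^2 + s.
The constant term is 0.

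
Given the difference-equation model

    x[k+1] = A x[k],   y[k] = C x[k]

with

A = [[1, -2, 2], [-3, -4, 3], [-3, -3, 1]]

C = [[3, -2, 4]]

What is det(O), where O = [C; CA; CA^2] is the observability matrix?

816

CA = [[-3, -10, 4]]
CA^2 = [[15, 34, -32]]
Observability matrix O = [C; CA; CA^2] = [[3, -2, 4], [-3, -10, 4], [15, 34, -32]]
Expanding along the first row, det(O) = 3·((-10)·(-32) - 4·34) - (-2)·((-3)·(-32) - 4·15) + 4·((-3)·34 - (-10)·15) = 3·184 - (-2)·36 + 4·48 = 816
Since det(O) ≠ 0, rank(O) = 3 and the system is completely observable.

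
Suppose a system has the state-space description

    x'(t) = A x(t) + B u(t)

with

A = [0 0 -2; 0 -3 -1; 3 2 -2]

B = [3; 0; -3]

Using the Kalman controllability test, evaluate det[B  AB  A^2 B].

AB = [[6], [3], [15]]
A^2B = [[-30], [-24], [-6]]
Controllability matrix C = [B  AB  A^2B] = [[3, 6, -30], [0, 3, -24], [-3, 15, -6]]
Expanding along the first row, det(C) = 3·(3·(-6) - (-24)·15) - 6·(0·(-6) - (-24)·(-3)) + (-30)·(0·15 - 3·(-3)) = 3·342 - 6·(-72) + (-30)·9 = 1188
Since det(C) ≠ 0, rank(C) = 3 and the system is completely controllable.

1188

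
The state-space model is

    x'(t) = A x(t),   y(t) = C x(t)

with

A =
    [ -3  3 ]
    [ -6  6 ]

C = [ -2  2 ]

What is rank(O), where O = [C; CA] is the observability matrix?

1

CA = [[-6, 6]]
Observability matrix O = [C; CA] = [[-2, 2], [-6, 6]]
Every row of O is a scalar multiple of row 1 = [-2, 2] (multipliers 1, 3), so the rows span a one-dimensional space.
O ≠ 0, hence rank(O) = 1.
rank(O) = 1 < n = 2, so the pair (A, C) is not completely observable.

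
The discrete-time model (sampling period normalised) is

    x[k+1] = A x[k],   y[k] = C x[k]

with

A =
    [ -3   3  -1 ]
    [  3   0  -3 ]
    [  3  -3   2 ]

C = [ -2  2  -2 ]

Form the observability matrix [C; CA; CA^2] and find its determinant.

CA = [[6, 0, -8]]
CA^2 = [[-42, 42, -22]]
Observability matrix O = [C; CA; CA^2] = [[-2, 2, -2], [6, 0, -8], [-42, 42, -22]]
Expanding along the first row, det(O) = (-2)·(0·(-22) - (-8)·42) - 2·(6·(-22) - (-8)·(-42)) + (-2)·(6·42 - 0·(-42)) = (-2)·336 - 2·(-468) + (-2)·252 = -240
Since det(O) ≠ 0, rank(O) = 3 and the system is completely observable.

-240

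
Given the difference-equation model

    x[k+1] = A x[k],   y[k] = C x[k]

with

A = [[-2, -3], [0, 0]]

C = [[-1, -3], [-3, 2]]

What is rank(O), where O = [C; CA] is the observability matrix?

CA = [[2, 3], [6, 9]]
Observability matrix O = [C; CA] = [[-1, -3], [-3, 2], [2, 3], [6, 9]]
Take the 2×2 submatrix of O formed by rows 1, 2: [[-1, -3], [-3, 2]]. Its determinant is (-1)·2 - (-3)·(-3) = -2 - 9 = -11 ≠ 0.
So rank(O) ≥ 2; since O has 2 columns, rank(O) = 2.
rank(O) = 2 = n, so the pair (A, C) is completely observable.

2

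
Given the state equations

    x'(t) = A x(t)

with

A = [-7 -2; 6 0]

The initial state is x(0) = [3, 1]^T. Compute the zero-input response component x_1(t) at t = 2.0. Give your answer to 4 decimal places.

det(sI - A) = s^2 - (tr A)s + det A, with tr A = (-7) + 0 = -7 and det A = (-7)·0 - (-2)·6 = 0 - (-12) = 12.
So p(s) = det(sI - A) = s^2 + 7s + 12.
Factor s^2 + 7s + 12: two numbers with sum -7 and product 12 are -3 and -4, so s^2 + 7s + 12 = (s + 3)(s + 4).
Hence p(s) = (s + 3) (s + 4), with roots -4, -3.
The eigenvalues -4, -3 are distinct and real, so A is diagonalisable and x(t) = e^{At} x(0) = V diag(e^{λ_i t}) V^{-1} x(0), where the columns of V are the eigenvectors.
λ = -4: A - (-4)I = [[-3, -2], [6, 4]]. Row 1 gives (-3)·v1 + (-2)·v2 = 0, so take v_1 = [2, -3]^T.
λ = -3: A - (-3)I = [[-4, -2], [6, 3]]. Row 1 gives (-4)·v1 + (-2)·v2 = 0, so take v_2 = [1, -2]^T.
V = [v_1 v_2] = [[2, 1], [-3, -2]] has det V = -1, so V^{-1} = adj(V)/det V = [[2, 1], [-3, -2]].
Modal coordinates z(0) = V^{-1} x(0): 2·3 + 1·1 = 7; (-3)·3 + (-2)·1 = -11; so z(0) = [7, -11]^T.
x_1(t) = Σ_i (v_i)_1 · z_i(0) · e^{λ_i t} (row 1 of V times the modal terms).
x_1(2.0) = 2·7·e^{-4·2.0} + 1·(-11)·e^{-3·2.0} = 14·0.000335 + (-11)·0.002479 = -0.0226.

-0.0226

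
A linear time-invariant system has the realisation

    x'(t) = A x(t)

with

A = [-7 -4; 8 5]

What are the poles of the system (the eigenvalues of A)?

det(sI - A) = s^2 - (tr A)s + det A, with tr A = (-7) + 5 = -2 and det A = (-7)·5 - (-4)·8 = -35 - (-32) = -3.
So p(s) = det(sI - A) = s^2 + 2s - 3.
Factor s^2 + 2s - 3: two numbers with sum -2 and product -3 are 1 and -3, so s^2 + 2s - 3 = (s - 1)(s + 3).
Hence p(s) = (s - 1) (s + 3), with roots -3, 1.
At least one eigenvalue has non-negative real part, so the system is not asymptotically stable.

-3, 1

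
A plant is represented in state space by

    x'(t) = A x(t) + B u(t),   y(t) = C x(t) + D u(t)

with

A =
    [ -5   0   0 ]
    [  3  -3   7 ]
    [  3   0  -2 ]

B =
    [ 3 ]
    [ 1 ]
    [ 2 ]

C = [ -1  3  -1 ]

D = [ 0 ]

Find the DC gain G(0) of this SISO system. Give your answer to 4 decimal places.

13.6000

G(0) = C(-A)^{-1}B + D = -C A^{-1} B + D.
det A = -30, so A^{-1} = (1/-30)·adj(A) = [[-1/5, 0, 0], [-9/10, -1/3, -7/6], [-3/10, 0, -1/2]]
A^{-1} B = [-3/5, -161/30, -19/10]^T
C A^{-1} B = -68/5
G(0) = D - C A^{-1} B = 0 - (-68/5) = 68/5 ≈ 13.6000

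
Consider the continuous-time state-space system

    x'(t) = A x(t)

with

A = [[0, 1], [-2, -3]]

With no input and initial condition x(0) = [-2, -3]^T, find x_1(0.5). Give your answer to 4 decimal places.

-2.4063

det(sI - A) = s^2 - (tr A)s + det A, with tr A = 0 + (-3) = -3 and det A = 0·(-3) - 1·(-2) = 0 - (-2) = 2.
So p(s) = det(sI - A) = s^2 + 3s + 2.
Factor s^2 + 3s + 2: two numbers with sum -3 and product 2 are -1 and -2, so s^2 + 3s + 2 = (s + 1)(s + 2).
Hence p(s) = (s + 1) (s + 2), with roots -2, -1.
The eigenvalues -2, -1 are distinct and real, so A is diagonalisable and x(t) = e^{At} x(0) = V diag(e^{λ_i t}) V^{-1} x(0), where the columns of V are the eigenvectors.
λ = -2: A - (-2)I = [[2, 1], [-2, -1]]. Row 1 gives 2·v1 + 1·v2 = 0, so take v_1 = [-1, 2]^T.
λ = -1: A - (-1)I = [[1, 1], [-2, -2]]. Row 1 gives 1·v1 + 1·v2 = 0, so take v_2 = [-1, 1]^T.
V = [v_1 v_2] = [[-1, -1], [2, 1]] has det V = 1, so V^{-1} = adj(V)/det V = [[1, 1], [-2, -1]].
Modal coordinates z(0) = V^{-1} x(0): 1·(-2) + 1·(-3) = -5; (-2)·(-2) + (-1)·(-3) = 7; so z(0) = [-5, 7]^T.
x_1(t) = Σ_i (v_i)_1 · z_i(0) · e^{λ_i t} (row 1 of V times the modal terms).
x_1(0.5) = (-1)·(-5)·e^{-2·0.5} + (-1)·7·e^{-1·0.5} = 5·0.367879 + (-7)·0.606531 = -2.4063.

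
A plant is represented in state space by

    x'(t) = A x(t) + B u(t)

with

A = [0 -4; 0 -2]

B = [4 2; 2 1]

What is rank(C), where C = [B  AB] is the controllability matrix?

AB = [[-8, -4], [-4, -2]]
Controllability matrix C = [B  AB] = [[4, 2, -8, -4], [2, 1, -4, -2]]
Every column of C is a scalar multiple of column 1 = [4, 2] (multipliers 1, 1/2, -2, -1), so the columns span a one-dimensional space.
C ≠ 0, hence rank(C) = 1.
rank(C) = 1 < n = 2, so the pair (A, B) is not completely controllable.

1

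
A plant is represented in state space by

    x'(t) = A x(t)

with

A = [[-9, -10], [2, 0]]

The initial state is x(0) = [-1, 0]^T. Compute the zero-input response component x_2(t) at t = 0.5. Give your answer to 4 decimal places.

-0.1065

det(sI - A) = s^2 - (tr A)s + det A, with tr A = (-9) + 0 = -9 and det A = (-9)·0 - (-10)·2 = 0 - (-20) = 20.
So p(s) = det(sI - A) = s^2 + 9s + 20.
Factor s^2 + 9s + 20: two numbers with sum -9 and product 20 are -4 and -5, so s^2 + 9s + 20 = (s + 4)(s + 5).
Hence p(s) = (s + 4) (s + 5), with roots -5, -4.
The eigenvalues -5, -4 are distinct and real, so A is diagonalisable and x(t) = e^{At} x(0) = V diag(e^{λ_i t}) V^{-1} x(0), where the columns of V are the eigenvectors.
λ = -5: A - (-5)I = [[-4, -10], [2, 5]]. Row 1 gives (-4)·v1 + (-10)·v2 = 0, so take v_1 = [-5, 2]^T.
λ = -4: A - (-4)I = [[-5, -10], [2, 4]]. Row 1 gives (-5)·v1 + (-10)·v2 = 0, so take v_2 = [2, -1]^T.
V = [v_1 v_2] = [[-5, 2], [2, -1]] has det V = 1, so V^{-1} = adj(V)/det V = [[-1, -2], [-2, -5]].
Modal coordinates z(0) = V^{-1} x(0): (-1)·(-1) + (-2)·0 = 1; (-2)·(-1) + (-5)·0 = 2; so z(0) = [1, 2]^T.
x_2(t) = Σ_i (v_i)_2 · z_i(0) · e^{λ_i t} (row 2 of V times the modal terms).
x_2(0.5) = 2·1·e^{-5·0.5} + (-1)·2·e^{-4·0.5} = 2·0.082085 + (-2)·0.135335 = -0.1065.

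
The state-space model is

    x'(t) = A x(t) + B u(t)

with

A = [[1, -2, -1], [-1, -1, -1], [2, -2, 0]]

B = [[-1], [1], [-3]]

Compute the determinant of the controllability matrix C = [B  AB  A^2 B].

AB = [[0], [3], [-4]]
A^2B = [[-2], [1], [-6]]
Controllability matrix C = [B  AB  A^2B] = [[-1, 0, -2], [1, 3, 1], [-3, -4, -6]]
Expanding along the first row, det(C) = (-1)·(3·(-6) - 1·(-4)) - 0·(1·(-6) - 1·(-3)) + (-2)·(1·(-4) - 3·(-3)) = (-1)·(-14) - 0·(-3) + (-2)·5 = 4
Since det(C) ≠ 0, rank(C) = 3 and the system is completely controllable.

4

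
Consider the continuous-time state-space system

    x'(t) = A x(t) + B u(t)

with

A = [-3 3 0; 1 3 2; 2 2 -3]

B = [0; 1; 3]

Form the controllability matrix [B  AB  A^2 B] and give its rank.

3

AB = [[3], [9], [-7]]
A^2B = [[18], [16], [45]]
Controllability matrix C = [B  AB  A^2B] = [[0, 3, 18], [1, 9, 16], [3, -7, 45]]
det(C) = 0·(9·45 - 16·(-7)) - 3·(1·45 - 16·3) + 18·(1·(-7) - 9·3) = 0·517 - 3·(-3) + 18·(-34) = -603 ≠ 0, so rank(C) = 3.
rank(C) = 3 = n, so the pair (A, B) is completely controllable.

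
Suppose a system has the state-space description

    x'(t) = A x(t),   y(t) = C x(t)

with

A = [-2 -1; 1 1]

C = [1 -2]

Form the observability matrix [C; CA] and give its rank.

CA = [[-4, -3]]
Observability matrix O = [C; CA] = [[1, -2], [-4, -3]]
det(O) = 1·(-3) - (-2)·(-4) = -3 - 8 = -11 ≠ 0, so rank(O) = 2.
rank(O) = 2 = n, so the pair (A, C) is completely observable.

2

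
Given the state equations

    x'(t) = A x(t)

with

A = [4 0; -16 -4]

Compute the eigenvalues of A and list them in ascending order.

-4, 4

det(sI - A) = s^2 - (tr A)s + det A, with tr A = 4 + (-4) = 0 and det A = 4·(-4) - 0·(-16) = -16 - 0 = -16.
So p(s) = det(sI - A) = s^2 - 16.
Factor s^2 - 16: two numbers with sum 0 and product -16 are 4 and -4, so s^2 - 16 = (s - 4)(s + 4).
Hence p(s) = (s - 4) (s + 4), with roots -4, 4.
At least one eigenvalue has non-negative real part, so the system is not asymptotically stable.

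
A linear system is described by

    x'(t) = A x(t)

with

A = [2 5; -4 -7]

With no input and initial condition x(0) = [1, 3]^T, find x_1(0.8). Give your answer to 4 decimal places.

det(sI - A) = s^2 - (tr A)s + det A, with tr A = 2 + (-7) = -5 and det A = 2·(-7) - 5·(-4) = -14 - (-20) = 6.
So p(s) = det(sI - A) = s^2 + 5s + 6.
Factor s^2 + 5s + 6: two numbers with sum -5 and product 6 are -2 and -3, so s^2 + 5s + 6 = (s + 2)(s + 3).
Hence p(s) = (s + 2) (s + 3), with roots -3, -2.
The eigenvalues -3, -2 are distinct and real, so A is diagonalisable and x(t) = e^{At} x(0) = V diag(e^{λ_i t}) V^{-1} x(0), where the columns of V are the eigenvectors.
λ = -3: A - (-3)I = [[5, 5], [-4, -4]]. Row 1 gives 5·v1 + 5·v2 = 0, so take v_1 = [1, -1]^T.
λ = -2: A - (-2)I = [[4, 5], [-4, -5]]. Row 1 gives 4·v1 + 5·v2 = 0, so take v_2 = [-5, 4]^T.
V = [v_1 v_2] = [[1, -5], [-1, 4]] has det V = -1, so V^{-1} = adj(V)/det V = [[-4, -5], [-1, -1]].
Modal coordinates z(0) = V^{-1} x(0): (-4)·1 + (-5)·3 = -19; (-1)·1 + (-1)·3 = -4; so z(0) = [-19, -4]^T.
x_1(t) = Σ_i (v_i)_1 · z_i(0) · e^{λ_i t} (row 1 of V times the modal terms).
x_1(0.8) = 1·(-19)·e^{-3·0.8} + (-5)·(-4)·e^{-2·0.8} = (-19)·0.090718 + 20·0.201897 = 2.3143.

2.3143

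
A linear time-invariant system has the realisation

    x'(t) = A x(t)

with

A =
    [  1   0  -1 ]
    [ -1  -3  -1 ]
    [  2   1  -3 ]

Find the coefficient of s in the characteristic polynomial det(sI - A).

Expand det(sI - A) for the 3×3 matrix.
p(s) = s^3 + 5s^2 + 6s - 5.
(Check: constant term = det(-A) = (-1)^3 det A = -5; coefficient of s^2 = -tr A = 5.)
The coefficient of s is 6.

6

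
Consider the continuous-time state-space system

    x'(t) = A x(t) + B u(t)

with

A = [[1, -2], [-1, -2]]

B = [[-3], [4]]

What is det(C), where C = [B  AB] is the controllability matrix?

59

AB = [[-11], [-5]]
Controllability matrix C = [B  AB] = [[-3, -11], [4, -5]]
det(C) = (-3)·(-5) - (-11)·4 = 15 - (-44) = 59
Since det(C) ≠ 0, rank(C) = 2 and the system is completely controllable.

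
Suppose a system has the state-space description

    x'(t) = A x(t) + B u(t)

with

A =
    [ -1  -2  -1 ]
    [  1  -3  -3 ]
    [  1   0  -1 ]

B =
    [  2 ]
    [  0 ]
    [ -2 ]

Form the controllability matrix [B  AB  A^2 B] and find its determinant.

AB = [[0], [8], [4]]
A^2B = [[-20], [-36], [-4]]
Controllability matrix C = [B  AB  A^2B] = [[2, 0, -20], [0, 8, -36], [-2, 4, -4]]
Expanding along the first row, det(C) = 2·(8·(-4) - (-36)·4) - 0·(0·(-4) - (-36)·(-2)) + (-20)·(0·4 - 8·(-2)) = 2·112 - 0·(-72) + (-20)·16 = -96
Since det(C) ≠ 0, rank(C) = 3 and the system is completely controllable.

-96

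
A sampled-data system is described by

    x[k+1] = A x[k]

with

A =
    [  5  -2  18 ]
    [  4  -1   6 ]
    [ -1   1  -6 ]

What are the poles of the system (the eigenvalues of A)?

det(zI - A) = z^3 - (tr A)z^2 + (M11 + M22 + M33)z - det A, where Mii is the 2×2 principal minor of A obtained by deleting row i and column i.
tr A = 5 + (-1) + (-6) = -2; M11 = (-1)·(-6) - 6·1 = 6 - 6 = 0; M22 = 5·(-6) - 18·(-1) = -30 - (-18) = -12; M33 = 5·(-1) - (-2)·4 = -5 - (-8) = 3; sum of minors = -9.
det A = 5·((-1)·(-6) - 6·1) - (-2)·(4·(-6) - 6·(-1)) + 18·(4·1 - (-1)·(-1)) = 5·0 - (-2)·(-18) + 18·3 = 18.
So p(z) = det(zI - A) = z^3 + 2z^2 - 9z - 18.
Rational-root test: any integer root divides -18. Testing small divisors, z = -2 works: p(-2) = -8 + 8 + 18 + (-18) = 0, so (z + 2) is a factor.
Dividing, p(z) = (z + 2)(z^2 - 9).
Factor z^2 - 9: two numbers with sum 0 and product -9 are 3 and -3, so z^2 - 9 = (z - 3)(z + 3).
Hence p(z) = (z - 3) (z + 2) (z + 3), with roots -3, -2, 3.

-3, -2, 3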